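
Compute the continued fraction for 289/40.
[7; 4, 2, 4]

Euclidean algorithm steps:
289 = 7 × 40 + 9
40 = 4 × 9 + 4
9 = 2 × 4 + 1
4 = 4 × 1 + 0
Continued fraction: [7; 4, 2, 4]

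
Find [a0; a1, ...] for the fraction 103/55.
[1; 1, 6, 1, 6]

Euclidean algorithm steps:
103 = 1 × 55 + 48
55 = 1 × 48 + 7
48 = 6 × 7 + 6
7 = 1 × 6 + 1
6 = 6 × 1 + 0
Continued fraction: [1; 1, 6, 1, 6]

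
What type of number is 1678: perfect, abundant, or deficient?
deficient

Proper divisors of 1678: sum = 1 + 2 + 839 = 842
Since 842 < 1678, 1678 is deficient.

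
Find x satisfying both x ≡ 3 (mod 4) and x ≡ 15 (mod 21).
15

Using Chinese Remainder Theorem:
M = 4 × 21 = 84
M1 = 21, M2 = 4
y1 = 21^(-1) mod 4 = 1
y2 = 4^(-1) mod 21 = 16
x = (3×21×1 + 15×4×16) mod 84 = 15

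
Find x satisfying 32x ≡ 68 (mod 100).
x ≡ 24 (mod 25)

gcd(32, 100) = 4, which divides 68, so solutions exist.
Divide through by 4: 8x ≡ 17 (mod 25).
Find 8^(-1) mod 25 by the extended Euclidean algorithm:
25 = 3 × 8 + 1  ⟹  1 = (1)·25 + (-3)·8
So (-3)·8 ≡ 1 (mod 25), i.e. 8^(-1) ≡ -3 ≡ 22 (mod 25).
x ≡ 22 × 17 = 374 ≡ 24 (mod 25).
Check: 32 × 24 = 768 ≡ 68 (mod 100).
x ≡ 24 (mod 25), giving 4 solutions mod 100.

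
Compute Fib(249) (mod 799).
342

Matrix identity: Q^n = [[F_(n+1), F_n], [F_n, F_(n-1)]] with Q = [[1,1],[1,0]].
n = 249 = 11111001₂. Square-and-multiply, entries mod 799:
Q^1 = [[1,1],[1,0]]
Q^3 = (Q^1)²·Q = [[3,2],[2,1]]
Q^7 = (Q^3)²·Q = [[21,13],[13,8]]
Q^15 = (Q^7)²·Q = [[188,610],[610,377]]
Q^31 = (Q^15)²·Q = [[235,753],[753,281]]
Q^62 = (Q^31)² = [[612,234],[234,378]]
Q^124 = (Q^62)² = [[237,749],[749,287]]
Q^249 = (Q^124)²·Q = [[509,342],[342,167]]
F_249 mod 799 = Q^249[0][1] = 342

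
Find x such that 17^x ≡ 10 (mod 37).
24

Baby-step giant-step with step n = ⌈√37⌉ = 7.
Baby steps 17^j mod 37 (j:value) for j=0..6: 0:1, 1:17, 2:30, 3:29, 4:12, 5:19, 6:27.
Giant-step multiplier: 17^(-7) ≡ 17^(36-7) = 17^29 ≡ 5 (mod 37).
Giant steps γ_i = 10·5^i mod 37: γ_0=10, γ_1=13, γ_2=28, γ_3=29 (in table at j=3).
x = i·n + j = 3·7 + 3 = 24.
Check: 17^24 ≡ 10 (mod 37).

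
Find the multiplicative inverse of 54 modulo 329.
262

gcd(54, 329) = 1, so the inverse exists.
Extended Euclidean algorithm on (329, 54):
329 = 6 × 54 + 5  ⟹  5 = (1)·329 + (-6)·54
54 = 10 × 5 + 4  ⟹  4 = (-10)·329 + (61)·54
5 = 1 × 4 + 1  ⟹  1 = (11)·329 + (-67)·54
So (-67)·54 ≡ 1 (mod 329), i.e. 54^(-1) ≡ -67 ≡ 262 (mod 329).
Check: 54 × 262 = 14148 ≡ 1 (mod 329)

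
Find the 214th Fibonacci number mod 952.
407

Matrix identity: Q^n = [[F_(n+1), F_n], [F_n, F_(n-1)]] with Q = [[1,1],[1,0]].
n = 214 = 11010110₂. Square-and-multiply, entries mod 952:
Q^1 = [[1,1],[1,0]]
Q^3 = (Q^1)²·Q = [[3,2],[2,1]]
Q^6 = (Q^3)² = [[13,8],[8,5]]
Q^13 = (Q^6)²·Q = [[377,233],[233,144]]
Q^26 = (Q^13)² = [[306,489],[489,769]]
Q^53 = (Q^26)²·Q = [[680,509],[509,171]]
Q^107 = (Q^53)²·Q = [[816,817],[817,951]]
Q^214 = (Q^107)² = [[545,407],[407,138]]
F_214 mod 952 = Q^214[0][1] = 407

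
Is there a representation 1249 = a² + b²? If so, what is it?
15² + 32² (a=15, b=32)

Factorization: 1249 = 1249
By Fermat: n is sum of two squares iff every prime p ≡ 3 (mod 4) appears to even power.
All primes ≡ 3 (mod 4) appear to even power.
Search a = 0, 1, 2, … for 1249 - a² a perfect square: first hit at a = 15: 1249 - 225 = 1024 = 32².
1249 = 15² + 32² = 225 + 1024 ✓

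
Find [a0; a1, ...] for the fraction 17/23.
[0; 1, 2, 1, 5]

Euclidean algorithm steps:
17 = 0 × 23 + 17
23 = 1 × 17 + 6
17 = 2 × 6 + 5
6 = 1 × 5 + 1
5 = 5 × 1 + 0
Continued fraction: [0; 1, 2, 1, 5]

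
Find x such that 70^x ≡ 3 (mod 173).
69

Baby-step giant-step with step n = ⌈√173⌉ = 14.
Baby steps 70^j mod 173 (j:value) for j=0..13: 0:1, 1:70, 2:56, 3:114, 4:22, 5:156, 6:21, 7:86, 8:138, 9:145, 10:116, 11:162, 12:95, 13:76.
Giant-step multiplier: 70^(-14) ≡ 70^(172-14) = 70^158 ≡ 4 (mod 173).
Giant steps γ_i = 3·4^i mod 173: γ_0=3, γ_1=12, γ_2=48, γ_3=19, γ_4=76 (in table at j=13).
x = i·n + j = 4·14 + 13 = 69.
Check: 70^69 ≡ 3 (mod 173).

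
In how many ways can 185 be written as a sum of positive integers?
1071823774337

p(n) counts ways to write n as a sum of positive integers (order ignored).
Euler's pentagonal recurrence: p(k) = p(k-1) + p(k-2) - p(k-5) - p(k-7) + p(k-12) + p(k-15) - ... (offsets j(3j∓1)/2, signs ++--, p(0)=1, p(<0)=0).
DP table for k = 0..184: p(0)=1, p(1)=1, p(2)=2, p(3)=3, p(4)=5, p(5)=7, p(6)=11, p(7)=15, p(8)=22, p(9)=30, p(10)=42, p(11)=56, p(12)=77, p(13)=101, p(14)=135, p(15)=176, p(16)=231, p(17)=297, p(18)=385, p(19)=490, p(20)=627, p(21)=792, p(22)=1002, p(23)=1255, p(24)=1575, p(25)=1958, p(26)=2436, p(27)=3010, p(28)=3718, p(29)=4565, p(30)=5604, p(31)=6842, p(32)=8349, p(33)=10143, p(34)=12310, p(35)=14883, p(36)=17977, p(37)=21637, p(38)=26015, p(39)=31185, p(40)=37338, p(41)=44583, p(42)=53174, p(43)=63261, p(44)=75175, p(45)=89134, p(46)=105558, p(47)=124754, p(48)=147273, p(49)=173525, p(50)=204226, p(51)=239943, p(52)=281589, p(53)=329931, p(54)=386155, p(55)=451276, p(56)=526823, p(57)=614154, p(58)=715220, p(59)=831820, p(60)=966467, p(61)=1121505, p(62)=1300156, p(63)=1505499, p(64)=1741630, p(65)=2012558, p(66)=2323520, p(67)=2679689, p(68)=3087735, p(69)=3554345, p(70)=4087968, p(71)=4697205, p(72)=5392783, p(73)=6185689, p(74)=7089500, p(75)=8118264, p(76)=9289091, p(77)=10619863, p(78)=12132164, p(79)=13848650, p(80)=15796476, p(81)=18004327, p(82)=20506255, p(83)=23338469, p(84)=26543660, p(85)=30167357, p(86)=34262962, p(87)=38887673, p(88)=44108109, p(89)=49995925, p(90)=56634173, p(91)=64112359, p(92)=72533807, p(93)=82010177, p(94)=92669720, p(95)=104651419, p(96)=118114304, p(97)=133230930, p(98)=150198136, p(99)=169229875, p(100)=190569292, p(101)=214481126, p(102)=241265379, p(103)=271248950, p(104)=304801365, p(105)=342325709, p(106)=384276336, p(107)=431149389, p(108)=483502844, p(109)=541946240, p(110)=607163746, p(111)=679903203, p(112)=761002156, p(113)=851376628, p(114)=952050665, p(115)=1064144451, p(116)=1188908248, p(117)=1327710076, p(118)=1482074143, p(119)=1653668665, p(120)=1844349560, p(121)=2056148051, p(122)=2291320912, p(123)=2552338241, p(124)=2841940500, p(125)=3163127352, p(126)=3519222692, p(127)=3913864295, p(128)=4351078600, p(129)=4835271870, p(130)=5371315400, p(131)=5964539504, p(132)=6620830889, p(133)=7346629512, p(134)=8149040695, p(135)=9035836076, p(136)=10015581680, p(137)=11097645016, p(138)=12292341831, p(139)=13610949895, p(140)=15065878135, p(141)=16670689208, p(142)=18440293320, p(143)=20390982757, p(144)=22540654445, p(145)=24908858009, p(146)=27517052599, p(147)=30388671978, p(148)=33549419497, p(149)=37027355200, p(150)=40853235313, p(151)=45060624582, p(152)=49686288421, p(153)=54770336324, p(154)=60356673280, p(155)=66493182097, p(156)=73232243759, p(157)=80630964769, p(158)=88751778802, p(159)=97662728555, p(160)=107438159466, p(161)=118159068427, p(162)=129913904637, p(163)=142798995930, p(164)=156919475295, p(165)=172389800255, p(166)=189334822579, p(167)=207890420102, p(168)=228204732751, p(169)=250438925115, p(170)=274768617130, p(171)=301384802048, p(172)=330495499613, p(173)=362326859895, p(174)=397125074750, p(175)=435157697830, p(176)=476715857290, p(177)=522115831195, p(178)=571701605655, p(179)=625846753120, p(180)=684957390936, p(181)=749474411781, p(182)=819876908323, p(183)=896684817527, p(184)=980462880430.
Final step: p(185) = p(184) + p(183) - p(180) - p(178) + p(173) + p(170) - p(163) - p(159) + p(150) + p(145) - p(134) - p(128) + p(115) + p(108) - p(93) - p(85) + p(68) + p(59) - p(40) - p(30) + p(9)
= 980462880430 + 896684817527 - 684957390936 - 571701605655 + 362326859895 + 274768617130 - 142798995930 - 97662728555 + 40853235313 + 24908858009 - 8149040695 - 4351078600 + 1064144451 + 483502844 - 82010177 - 30167357 + 3087735 + 831820 - 37338 - 5604 + 30
= 1071823774337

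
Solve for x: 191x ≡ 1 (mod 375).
161

gcd(191, 375) = 1, so the inverse exists.
Extended Euclidean algorithm on (375, 191):
375 = 1 × 191 + 184  ⟹  184 = (1)·375 + (-1)·191
191 = 1 × 184 + 7  ⟹  7 = (-1)·375 + (2)·191
184 = 26 × 7 + 2  ⟹  2 = (27)·375 + (-53)·191
7 = 3 × 2 + 1  ⟹  1 = (-82)·375 + (161)·191
So (161)·191 ≡ 1 (mod 375), i.e. 191^(-1) ≡ 161 (mod 375).
Check: 191 × 161 = 30751 ≡ 1 (mod 375)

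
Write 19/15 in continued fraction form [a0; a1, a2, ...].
[1; 3, 1, 3]

Euclidean algorithm steps:
19 = 1 × 15 + 4
15 = 3 × 4 + 3
4 = 1 × 3 + 1
3 = 3 × 1 + 0
Continued fraction: [1; 3, 1, 3]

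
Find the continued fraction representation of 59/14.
[4; 4, 1, 2]

Euclidean algorithm steps:
59 = 4 × 14 + 3
14 = 4 × 3 + 2
3 = 1 × 2 + 1
2 = 2 × 1 + 0
Continued fraction: [4; 4, 1, 2]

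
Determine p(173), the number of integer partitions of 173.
362326859895

p(n) counts ways to write n as a sum of positive integers (order ignored).
Euler's pentagonal recurrence: p(k) = p(k-1) + p(k-2) - p(k-5) - p(k-7) + p(k-12) + p(k-15) - ... (offsets j(3j∓1)/2, signs ++--, p(0)=1, p(<0)=0).
DP table for k = 0..172: p(0)=1, p(1)=1, p(2)=2, p(3)=3, p(4)=5, p(5)=7, p(6)=11, p(7)=15, p(8)=22, p(9)=30, p(10)=42, p(11)=56, p(12)=77, p(13)=101, p(14)=135, p(15)=176, p(16)=231, p(17)=297, p(18)=385, p(19)=490, p(20)=627, p(21)=792, p(22)=1002, p(23)=1255, p(24)=1575, p(25)=1958, p(26)=2436, p(27)=3010, p(28)=3718, p(29)=4565, p(30)=5604, p(31)=6842, p(32)=8349, p(33)=10143, p(34)=12310, p(35)=14883, p(36)=17977, p(37)=21637, p(38)=26015, p(39)=31185, p(40)=37338, p(41)=44583, p(42)=53174, p(43)=63261, p(44)=75175, p(45)=89134, p(46)=105558, p(47)=124754, p(48)=147273, p(49)=173525, p(50)=204226, p(51)=239943, p(52)=281589, p(53)=329931, p(54)=386155, p(55)=451276, p(56)=526823, p(57)=614154, p(58)=715220, p(59)=831820, p(60)=966467, p(61)=1121505, p(62)=1300156, p(63)=1505499, p(64)=1741630, p(65)=2012558, p(66)=2323520, p(67)=2679689, p(68)=3087735, p(69)=3554345, p(70)=4087968, p(71)=4697205, p(72)=5392783, p(73)=6185689, p(74)=7089500, p(75)=8118264, p(76)=9289091, p(77)=10619863, p(78)=12132164, p(79)=13848650, p(80)=15796476, p(81)=18004327, p(82)=20506255, p(83)=23338469, p(84)=26543660, p(85)=30167357, p(86)=34262962, p(87)=38887673, p(88)=44108109, p(89)=49995925, p(90)=56634173, p(91)=64112359, p(92)=72533807, p(93)=82010177, p(94)=92669720, p(95)=104651419, p(96)=118114304, p(97)=133230930, p(98)=150198136, p(99)=169229875, p(100)=190569292, p(101)=214481126, p(102)=241265379, p(103)=271248950, p(104)=304801365, p(105)=342325709, p(106)=384276336, p(107)=431149389, p(108)=483502844, p(109)=541946240, p(110)=607163746, p(111)=679903203, p(112)=761002156, p(113)=851376628, p(114)=952050665, p(115)=1064144451, p(116)=1188908248, p(117)=1327710076, p(118)=1482074143, p(119)=1653668665, p(120)=1844349560, p(121)=2056148051, p(122)=2291320912, p(123)=2552338241, p(124)=2841940500, p(125)=3163127352, p(126)=3519222692, p(127)=3913864295, p(128)=4351078600, p(129)=4835271870, p(130)=5371315400, p(131)=5964539504, p(132)=6620830889, p(133)=7346629512, p(134)=8149040695, p(135)=9035836076, p(136)=10015581680, p(137)=11097645016, p(138)=12292341831, p(139)=13610949895, p(140)=15065878135, p(141)=16670689208, p(142)=18440293320, p(143)=20390982757, p(144)=22540654445, p(145)=24908858009, p(146)=27517052599, p(147)=30388671978, p(148)=33549419497, p(149)=37027355200, p(150)=40853235313, p(151)=45060624582, p(152)=49686288421, p(153)=54770336324, p(154)=60356673280, p(155)=66493182097, p(156)=73232243759, p(157)=80630964769, p(158)=88751778802, p(159)=97662728555, p(160)=107438159466, p(161)=118159068427, p(162)=129913904637, p(163)=142798995930, p(164)=156919475295, p(165)=172389800255, p(166)=189334822579, p(167)=207890420102, p(168)=228204732751, p(169)=250438925115, p(170)=274768617130, p(171)=301384802048, p(172)=330495499613.
Final step: p(173) = p(172) + p(171) - p(168) - p(166) + p(161) + p(158) - p(151) - p(147) + p(138) + p(133) - p(122) - p(116) + p(103) + p(96) - p(81) - p(73) + p(56) + p(47) - p(28) - p(18)
= 330495499613 + 301384802048 - 228204732751 - 189334822579 + 118159068427 + 88751778802 - 45060624582 - 30388671978 + 12292341831 + 7346629512 - 2291320912 - 1188908248 + 271248950 + 118114304 - 18004327 - 6185689 + 526823 + 124754 - 3718 - 385
= 362326859895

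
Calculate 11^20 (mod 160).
81

Repeated squaring. Binary of 20 = 10100.
11^1 ≡ 11 (mod 160); 11^2 ≡ 121 (mod 160); 11^4 ≡ 81 (mod 160); 11^8 ≡ 1 (mod 160); 11^16 ≡ 1 (mod 160)
11^20 = 11^4 × 11^16 ≡ 81 (mod 160)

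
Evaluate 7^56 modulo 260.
81

Repeated squaring. Binary of 56 = 111000.
7^1 ≡ 7 (mod 260); 7^2 ≡ 49 (mod 260); 7^4 ≡ 61 (mod 260); 7^8 ≡ 81 (mod 260); 7^16 ≡ 61 (mod 260); 7^32 ≡ 81 (mod 260)
7^56 = 7^8 × 7^16 × 7^32 ≡ 81 (mod 260)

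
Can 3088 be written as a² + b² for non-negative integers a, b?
28² + 48² (a=28, b=48)

Factorization: 3088 = 2^4 × 193
By Fermat: n is sum of two squares iff every prime p ≡ 3 (mod 4) appears to even power.
All primes ≡ 3 (mod 4) appear to even power.
Search a = 0, 1, 2, … for 3088 - a² a perfect square: first hit at a = 28: 3088 - 784 = 2304 = 48².
3088 = 28² + 48² = 784 + 2304 ✓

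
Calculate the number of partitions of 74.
7089500

p(n) counts ways to write n as a sum of positive integers (order ignored).
Euler's pentagonal recurrence: p(k) = p(k-1) + p(k-2) - p(k-5) - p(k-7) + p(k-12) + p(k-15) - ... (offsets j(3j∓1)/2, signs ++--, p(0)=1, p(<0)=0).
DP table for k = 0..73: p(0)=1, p(1)=1, p(2)=2, p(3)=3, p(4)=5, p(5)=7, p(6)=11, p(7)=15, p(8)=22, p(9)=30, p(10)=42, p(11)=56, p(12)=77, p(13)=101, p(14)=135, p(15)=176, p(16)=231, p(17)=297, p(18)=385, p(19)=490, p(20)=627, p(21)=792, p(22)=1002, p(23)=1255, p(24)=1575, p(25)=1958, p(26)=2436, p(27)=3010, p(28)=3718, p(29)=4565, p(30)=5604, p(31)=6842, p(32)=8349, p(33)=10143, p(34)=12310, p(35)=14883, p(36)=17977, p(37)=21637, p(38)=26015, p(39)=31185, p(40)=37338, p(41)=44583, p(42)=53174, p(43)=63261, p(44)=75175, p(45)=89134, p(46)=105558, p(47)=124754, p(48)=147273, p(49)=173525, p(50)=204226, p(51)=239943, p(52)=281589, p(53)=329931, p(54)=386155, p(55)=451276, p(56)=526823, p(57)=614154, p(58)=715220, p(59)=831820, p(60)=966467, p(61)=1121505, p(62)=1300156, p(63)=1505499, p(64)=1741630, p(65)=2012558, p(66)=2323520, p(67)=2679689, p(68)=3087735, p(69)=3554345, p(70)=4087968, p(71)=4697205, p(72)=5392783, p(73)=6185689.
Final step: p(74) = p(73) + p(72) - p(69) - p(67) + p(62) + p(59) - p(52) - p(48) + p(39) + p(34) - p(23) - p(17) + p(4)
= 6185689 + 5392783 - 3554345 - 2679689 + 1300156 + 831820 - 281589 - 147273 + 31185 + 12310 - 1255 - 297 + 5
= 7089500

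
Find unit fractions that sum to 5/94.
1/19 + 1/1786

Greedy algorithm:
5/94: ceiling(94/5) = 19, use 1/19
1/1786: ceiling(1786/1) = 1786, use 1/1786
Result: 5/94 = 1/19 + 1/1786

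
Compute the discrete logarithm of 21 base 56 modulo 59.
6

Baby-step giant-step with step n = ⌈√59⌉ = 8.
Baby steps 56^j mod 59 (j:value) for j=0..7: 0:1, 1:56, 2:9, 3:32, 4:22, 5:52, 6:21, 7:55.
h = 21 is already in the table at j=6, so x = 6.
Check: 56^6 ≡ 21 (mod 59).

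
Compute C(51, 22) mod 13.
10

Using Lucas' theorem:
Write n=51 and k=22 in base 13:
n in base 13: [3, 12]
k in base 13: [1, 9]
C(51,22) mod 13 = ∏ C(n_i, k_i) mod 13
Digit binomials (mod 13): C(3,1) = 3; C(12,9) = 220 ≡ 12
Product: 3 × 12 = 36 ≡ 10 (mod 13)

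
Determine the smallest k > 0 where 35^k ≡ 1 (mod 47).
46

47 is prime, so ord(35) divides φ(47) = 46.
Divisors of 46: 1, 2, 23, 46.
Repeated squaring: 35^1 ≡ 35, 35^2 ≡ 3, 35^4 ≡ 9, 35^8 ≡ 34, 35^16 ≡ 28, 35^32 ≡ 32 (mod 47).
Test 35^d mod 47 for each divisor d in increasing order:
35^1 ≡ 35
35^2 ≡ 3
35^23 = 35^16·35^4·35^2·35^1 ≡ 46
35^46 = 35^32·35^8·35^4·35^2 ≡ 1  ← first divisor giving 1
The order is 46.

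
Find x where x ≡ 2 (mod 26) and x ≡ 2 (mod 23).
2

Using Chinese Remainder Theorem:
M = 26 × 23 = 598
M1 = 23, M2 = 26
y1 = 23^(-1) mod 26 = 17
y2 = 26^(-1) mod 23 = 8
x = (2×23×17 + 2×26×8) mod 598 = 2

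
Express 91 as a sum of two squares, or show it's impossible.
Not possible

Factorization: 91 = 7 × 13
By Fermat: n is sum of two squares iff every prime p ≡ 3 (mod 4) appears to even power.
Prime(s) ≡ 3 (mod 4) with odd exponent: [(7, 1)]
Therefore 91 cannot be expressed as a² + b².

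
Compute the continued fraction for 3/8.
[0; 2, 1, 2]

Euclidean algorithm steps:
3 = 0 × 8 + 3
8 = 2 × 3 + 2
3 = 1 × 2 + 1
2 = 2 × 1 + 0
Continued fraction: [0; 2, 1, 2]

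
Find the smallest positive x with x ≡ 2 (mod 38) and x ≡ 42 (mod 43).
1332

Using Chinese Remainder Theorem:
M = 38 × 43 = 1634
M1 = 43, M2 = 38
y1 = 43^(-1) mod 38 = 23
y2 = 38^(-1) mod 43 = 17
x = (2×43×23 + 42×38×17) mod 1634 = 1332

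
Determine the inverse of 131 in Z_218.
5

gcd(131, 218) = 1, so the inverse exists.
Extended Euclidean algorithm on (218, 131):
218 = 1 × 131 + 87  ⟹  87 = (1)·218 + (-1)·131
131 = 1 × 87 + 44  ⟹  44 = (-1)·218 + (2)·131
87 = 1 × 44 + 43  ⟹  43 = (2)·218 + (-3)·131
44 = 1 × 43 + 1  ⟹  1 = (-3)·218 + (5)·131
So (5)·131 ≡ 1 (mod 218), i.e. 131^(-1) ≡ 5 (mod 218).
Check: 131 × 5 = 655 ≡ 1 (mod 218)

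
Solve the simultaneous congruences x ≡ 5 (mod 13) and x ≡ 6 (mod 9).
96

Using Chinese Remainder Theorem:
M = 13 × 9 = 117
M1 = 9, M2 = 13
y1 = 9^(-1) mod 13 = 3
y2 = 13^(-1) mod 9 = 7
x = (5×9×3 + 6×13×7) mod 117 = 96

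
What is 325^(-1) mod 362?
225

gcd(325, 362) = 1, so the inverse exists.
Extended Euclidean algorithm on (362, 325):
362 = 1 × 325 + 37  ⟹  37 = (1)·362 + (-1)·325
325 = 8 × 37 + 29  ⟹  29 = (-8)·362 + (9)·325
37 = 1 × 29 + 8  ⟹  8 = (9)·362 + (-10)·325
29 = 3 × 8 + 5  ⟹  5 = (-35)·362 + (39)·325
8 = 1 × 5 + 3  ⟹  3 = (44)·362 + (-49)·325
5 = 1 × 3 + 2  ⟹  2 = (-79)·362 + (88)·325
3 = 1 × 2 + 1  ⟹  1 = (123)·362 + (-137)·325
So (-137)·325 ≡ 1 (mod 362), i.e. 325^(-1) ≡ -137 ≡ 225 (mod 362).
Check: 325 × 225 = 73125 ≡ 1 (mod 362)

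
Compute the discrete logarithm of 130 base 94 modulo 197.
69

Baby-step giant-step with step n = ⌈√197⌉ = 15.
Baby steps 94^j mod 197 (j:value) for j=0..14: 0:1, 1:94, 2:168, 3:32, 4:53, 5:57, 6:39, 7:120, 8:51, 9:66, 10:97, 11:56, 12:142, 13:149, 14:19.
Giant-step multiplier: 94^(-15) ≡ 94^(196-15) = 94^181 ≡ 91 (mod 197).
Giant steps γ_i = 130·91^i mod 197: γ_0=130, γ_1=10, γ_2=122, γ_3=70, γ_4=66 (in table at j=9).
x = i·n + j = 4·15 + 9 = 69.
Check: 94^69 ≡ 130 (mod 197).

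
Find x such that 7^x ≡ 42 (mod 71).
33

Baby-step giant-step with step n = ⌈√71⌉ = 9.
Baby steps 7^j mod 71 (j:value) for j=0..8: 0:1, 1:7, 2:49, 3:59, 4:58, 5:51, 6:2, 7:14, 8:27.
Giant-step multiplier: 7^(-9) ≡ 7^(70-9) = 7^61 ≡ 68 (mod 71).
Giant steps γ_i = 42·68^i mod 71: γ_0=42, γ_1=16, γ_2=23, γ_3=2 (in table at j=6).
x = i·n + j = 3·9 + 6 = 33.
Check: 7^33 ≡ 42 (mod 71).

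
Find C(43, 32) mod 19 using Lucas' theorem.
0

Using Lucas' theorem:
Write n=43 and k=32 in base 19:
n in base 19: [2, 5]
k in base 19: [1, 13]
C(43,32) mod 19 = ∏ C(n_i, k_i) mod 19
Digit binomials (mod 19): C(2,1) = 2; C(5,13) = 0 (k_i > n_i)
Product: 2 × 0 = 0 ≡ 0 (mod 19)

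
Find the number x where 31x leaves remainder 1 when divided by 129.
25

gcd(31, 129) = 1, so the inverse exists.
Extended Euclidean algorithm on (129, 31):
129 = 4 × 31 + 5  ⟹  5 = (1)·129 + (-4)·31
31 = 6 × 5 + 1  ⟹  1 = (-6)·129 + (25)·31
So (25)·31 ≡ 1 (mod 129), i.e. 31^(-1) ≡ 25 (mod 129).
Check: 31 × 25 = 775 ≡ 1 (mod 129)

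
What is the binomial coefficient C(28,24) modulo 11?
4

Using Lucas' theorem:
Write n=28 and k=24 in base 11:
n in base 11: [2, 6]
k in base 11: [2, 2]
C(28,24) mod 11 = ∏ C(n_i, k_i) mod 11
Digit binomials (mod 11): C(2,2) = 1; C(6,2) = 15 ≡ 4
Product: 1 × 4 = 4 ≡ 4 (mod 11)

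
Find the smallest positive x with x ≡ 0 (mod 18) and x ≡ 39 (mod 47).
180

Using Chinese Remainder Theorem:
M = 18 × 47 = 846
M1 = 47, M2 = 18
y1 = 47^(-1) mod 18 = 5
y2 = 18^(-1) mod 47 = 34
x = (0×47×5 + 39×18×34) mod 846 = 180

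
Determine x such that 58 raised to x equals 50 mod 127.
96

Baby-step giant-step with step n = ⌈√127⌉ = 12.
Baby steps 58^j mod 127 (j:value) for j=0..11: 0:1, 1:58, 2:62, 3:40, 4:34, 5:67, 6:76, 7:90, 8:13, 9:119, 10:44, 11:12.
Giant-step multiplier: 58^(-12) ≡ 58^(126-12) = 58^114 ≡ 25 (mod 127).
Giant steps γ_i = 50·25^i mod 127: γ_0=50, γ_1=107, γ_2=8, γ_3=73, γ_4=47, γ_5=32, γ_6=38, γ_7=61, γ_8=1 (in table at j=0).
x = i·n + j = 8·12 + 0 = 96.
Check: 58^96 ≡ 50 (mod 127).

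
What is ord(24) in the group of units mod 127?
18

127 is prime, so ord(24) divides φ(127) = 126.
Divisors of 126: 1, 2, 3, 6, 7, 9, 14, 18, 21, 42, 63, 126.
Repeated squaring: 24^1 ≡ 24, 24^2 ≡ 68, 24^4 ≡ 52, 24^8 ≡ 37, 24^16 ≡ 99, 24^32 ≡ 22, 24^64 ≡ 103 (mod 127).
Test 24^d mod 127 for each divisor d in increasing order:
24^1 ≡ 24
24^2 ≡ 68
24^3 = 24^2·24^1 ≡ 108
24^6 = 24^4·24^2 ≡ 107
24^7 = 24^4·24^2·24^1 ≡ 28
24^9 = 24^8·24^1 ≡ 126
24^14 = 24^8·24^4·24^2 ≡ 22
24^18 = 24^16·24^2 ≡ 1  ← first divisor giving 1
The order is 18.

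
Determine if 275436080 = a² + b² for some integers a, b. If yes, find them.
Not possible

Factorization: 275436080 = 2^4 × 5 × 151^3
By Fermat: n is sum of two squares iff every prime p ≡ 3 (mod 4) appears to even power.
Prime(s) ≡ 3 (mod 4) with odd exponent: [(151, 3)]
Therefore 275436080 cannot be expressed as a² + b².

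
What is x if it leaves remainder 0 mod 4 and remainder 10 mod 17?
44

Using Chinese Remainder Theorem:
M = 4 × 17 = 68
M1 = 17, M2 = 4
y1 = 17^(-1) mod 4 = 1
y2 = 4^(-1) mod 17 = 13
x = (0×17×1 + 10×4×13) mod 68 = 44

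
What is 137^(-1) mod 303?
188

gcd(137, 303) = 1, so the inverse exists.
Extended Euclidean algorithm on (303, 137):
303 = 2 × 137 + 29  ⟹  29 = (1)·303 + (-2)·137
137 = 4 × 29 + 21  ⟹  21 = (-4)·303 + (9)·137
29 = 1 × 21 + 8  ⟹  8 = (5)·303 + (-11)·137
21 = 2 × 8 + 5  ⟹  5 = (-14)·303 + (31)·137
8 = 1 × 5 + 3  ⟹  3 = (19)·303 + (-42)·137
5 = 1 × 3 + 2  ⟹  2 = (-33)·303 + (73)·137
3 = 1 × 2 + 1  ⟹  1 = (52)·303 + (-115)·137
So (-115)·137 ≡ 1 (mod 303), i.e. 137^(-1) ≡ -115 ≡ 188 (mod 303).
Check: 137 × 188 = 25756 ≡ 1 (mod 303)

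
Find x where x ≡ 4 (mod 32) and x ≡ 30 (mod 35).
100

Using Chinese Remainder Theorem:
M = 32 × 35 = 1120
M1 = 35, M2 = 32
y1 = 35^(-1) mod 32 = 11
y2 = 32^(-1) mod 35 = 23
x = (4×35×11 + 30×32×23) mod 1120 = 100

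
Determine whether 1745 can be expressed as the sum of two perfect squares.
8² + 41² (a=8, b=41)

Factorization: 1745 = 5 × 349
By Fermat: n is sum of two squares iff every prime p ≡ 3 (mod 4) appears to even power.
All primes ≡ 3 (mod 4) appear to even power.
Search a = 0, 1, 2, … for 1745 - a² a perfect square: first hit at a = 8: 1745 - 64 = 1681 = 41².
1745 = 8² + 41² = 64 + 1681 ✓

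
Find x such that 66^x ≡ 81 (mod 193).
144

Baby-step giant-step with step n = ⌈√193⌉ = 14.
Baby steps 66^j mod 193 (j:value) for j=0..13: 0:1, 1:66, 2:110, 3:119, 4:134, 5:159, 6:72, 7:120, 8:7, 9:76, 10:191, 11:61, 12:166, 13:148.
Giant-step multiplier: 66^(-14) ≡ 66^(192-14) = 66^178 ≡ 18 (mod 193).
Giant steps γ_i = 81·18^i mod 193: γ_0=81, γ_1=107, γ_2=189, γ_3=121, γ_4=55, γ_5=25, γ_6=64, γ_7=187, γ_8=85, γ_9=179, γ_10=134 (in table at j=4).
x = i·n + j = 10·14 + 4 = 144.
Check: 66^144 ≡ 81 (mod 193).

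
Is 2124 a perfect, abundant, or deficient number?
abundant

Proper divisors of 2124: sum = 1 + 2 + 3 + 4 + 6 + 9 + 12 + 18 + ... + 354 + 531 + 708 + 1062 (17 divisors) = 3336
Since 3336 > 2124, 2124 is abundant.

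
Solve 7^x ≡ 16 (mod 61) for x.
16

Baby-step giant-step with step n = ⌈√61⌉ = 8.
Baby steps 7^j mod 61 (j:value) for j=0..7: 0:1, 1:7, 2:49, 3:38, 4:22, 5:32, 6:41, 7:43.
Giant-step multiplier: 7^(-8) ≡ 7^(60-8) = 7^52 ≡ 15 (mod 61).
Giant steps γ_i = 16·15^i mod 61: γ_0=16, γ_1=57, γ_2=1 (in table at j=0).
x = i·n + j = 2·8 + 0 = 16.
Check: 7^16 ≡ 16 (mod 61).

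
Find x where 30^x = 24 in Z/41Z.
11

Baby-step giant-step with step n = ⌈√41⌉ = 7.
Baby steps 30^j mod 41 (j:value) for j=0..6: 0:1, 1:30, 2:39, 3:22, 4:4, 5:38, 6:33.
Giant-step multiplier: 30^(-7) ≡ 30^(40-7) = 30^33 ≡ 7 (mod 41).
Giant steps γ_i = 24·7^i mod 41: γ_0=24, γ_1=4 (in table at j=4).
x = i·n + j = 1·7 + 4 = 11.
Check: 30^11 ≡ 24 (mod 41).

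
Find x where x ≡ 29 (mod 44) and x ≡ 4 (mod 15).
469

Using Chinese Remainder Theorem:
M = 44 × 15 = 660
M1 = 15, M2 = 44
y1 = 15^(-1) mod 44 = 3
y2 = 44^(-1) mod 15 = 14
x = (29×15×3 + 4×44×14) mod 660 = 469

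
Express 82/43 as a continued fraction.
[1; 1, 9, 1, 3]

Euclidean algorithm steps:
82 = 1 × 43 + 39
43 = 1 × 39 + 4
39 = 9 × 4 + 3
4 = 1 × 3 + 1
3 = 3 × 1 + 0
Continued fraction: [1; 1, 9, 1, 3]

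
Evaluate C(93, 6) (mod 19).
7

Using Lucas' theorem:
Write n=93 and k=6 in base 19:
n in base 19: [4, 17]
k in base 19: [0, 6]
C(93,6) mod 19 = ∏ C(n_i, k_i) mod 19
Digit binomials (mod 19): C(4,0) = 1; C(17,6) = 12376 ≡ 7
Product: 1 × 7 = 7 ≡ 7 (mod 19)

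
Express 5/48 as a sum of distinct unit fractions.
1/10 + 1/240

Greedy algorithm:
5/48: ceiling(48/5) = 10, use 1/10
1/240: ceiling(240/1) = 240, use 1/240
Result: 5/48 = 1/10 + 1/240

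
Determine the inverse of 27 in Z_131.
34

gcd(27, 131) = 1, so the inverse exists.
Extended Euclidean algorithm on (131, 27):
131 = 4 × 27 + 23  ⟹  23 = (1)·131 + (-4)·27
27 = 1 × 23 + 4  ⟹  4 = (-1)·131 + (5)·27
23 = 5 × 4 + 3  ⟹  3 = (6)·131 + (-29)·27
4 = 1 × 3 + 1  ⟹  1 = (-7)·131 + (34)·27
So (34)·27 ≡ 1 (mod 131), i.e. 27^(-1) ≡ 34 (mod 131).
Check: 27 × 34 = 918 ≡ 1 (mod 131)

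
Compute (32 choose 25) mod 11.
10

Using Lucas' theorem:
Write n=32 and k=25 in base 11:
n in base 11: [2, 10]
k in base 11: [2, 3]
C(32,25) mod 11 = ∏ C(n_i, k_i) mod 11
Digit binomials (mod 11): C(2,2) = 1; C(10,3) = 120 ≡ 10
Product: 1 × 10 = 10 ≡ 10 (mod 11)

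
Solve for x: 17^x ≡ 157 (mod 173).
46

Baby-step giant-step with step n = ⌈√173⌉ = 14.
Baby steps 17^j mod 173 (j:value) for j=0..13: 0:1, 1:17, 2:116, 3:69, 4:135, 5:46, 6:90, 7:146, 8:60, 9:155, 10:40, 11:161, 12:142, 13:165.
Giant-step multiplier: 17^(-14) ≡ 17^(172-14) = 17^158 ≡ 159 (mod 173).
Giant steps γ_i = 157·159^i mod 173: γ_0=157, γ_1=51, γ_2=151, γ_3=135 (in table at j=4).
x = i·n + j = 3·14 + 4 = 46.
Check: 17^46 ≡ 157 (mod 173).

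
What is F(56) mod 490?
147

Matrix identity: Q^n = [[F_(n+1), F_n], [F_n, F_(n-1)]] with Q = [[1,1],[1,0]].
n = 56 = 111000₂. Square-and-multiply, entries mod 490:
Q^1 = [[1,1],[1,0]]
Q^3 = (Q^1)²·Q = [[3,2],[2,1]]
Q^7 = (Q^3)²·Q = [[21,13],[13,8]]
Q^14 = (Q^7)² = [[120,377],[377,233]]
Q^28 = (Q^14)² = [[219,291],[291,418]]
Q^56 = (Q^28)² = [[342,147],[147,195]]
F_56 mod 490 = Q^56[0][1] = 147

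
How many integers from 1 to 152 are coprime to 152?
72

152 = 2^3 × 19
φ(n) = n × ∏(1 - 1/p) for each prime p dividing n
φ(152) = 152 × (1 - 1/2) × (1 - 1/19) = 72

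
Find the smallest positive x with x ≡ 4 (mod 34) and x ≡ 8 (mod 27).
548

Using Chinese Remainder Theorem:
M = 34 × 27 = 918
M1 = 27, M2 = 34
y1 = 27^(-1) mod 34 = 29
y2 = 34^(-1) mod 27 = 4
x = (4×27×29 + 8×34×4) mod 918 = 548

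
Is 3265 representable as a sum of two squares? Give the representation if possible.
4² + 57² (a=4, b=57)

Factorization: 3265 = 5 × 653
By Fermat: n is sum of two squares iff every prime p ≡ 3 (mod 4) appears to even power.
All primes ≡ 3 (mod 4) appear to even power.
Search a = 0, 1, 2, … for 3265 - a² a perfect square: first hit at a = 4: 3265 - 16 = 3249 = 57².
3265 = 4² + 57² = 16 + 3249 ✓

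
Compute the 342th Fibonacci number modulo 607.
360

Matrix identity: Q^n = [[F_(n+1), F_n], [F_n, F_(n-1)]] with Q = [[1,1],[1,0]].
n = 342 = 101010110₂. Square-and-multiply, entries mod 607:
Q^1 = [[1,1],[1,0]]
Q^2 = (Q^1)² = [[2,1],[1,1]]
Q^5 = (Q^2)²·Q = [[8,5],[5,3]]
Q^10 = (Q^5)² = [[89,55],[55,34]]
Q^21 = (Q^10)²·Q = [[108,20],[20,88]]
Q^42 = (Q^21)² = [[531,278],[278,253]]
Q^85 = (Q^42)²·Q = [[547,508],[508,39]]
Q^171 = (Q^85)²·Q = [[305,47],[47,258]]
Q^342 = (Q^171)² = [[542,360],[360,182]]
F_342 mod 607 = Q^342[0][1] = 360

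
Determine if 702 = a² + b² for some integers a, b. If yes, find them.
Not possible

Factorization: 702 = 2 × 3^3 × 13
By Fermat: n is sum of two squares iff every prime p ≡ 3 (mod 4) appears to even power.
Prime(s) ≡ 3 (mod 4) with odd exponent: [(3, 3)]
Therefore 702 cannot be expressed as a² + b².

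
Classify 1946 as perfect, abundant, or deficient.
deficient

Proper divisors of 1946: sum = 1 + 2 + 7 + 14 + 139 + 278 + 973 = 1414
Since 1414 < 1946, 1946 is deficient.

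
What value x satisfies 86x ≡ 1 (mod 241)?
227

gcd(86, 241) = 1, so the inverse exists.
Extended Euclidean algorithm on (241, 86):
241 = 2 × 86 + 69  ⟹  69 = (1)·241 + (-2)·86
86 = 1 × 69 + 17  ⟹  17 = (-1)·241 + (3)·86
69 = 4 × 17 + 1  ⟹  1 = (5)·241 + (-14)·86
So (-14)·86 ≡ 1 (mod 241), i.e. 86^(-1) ≡ -14 ≡ 227 (mod 241).
Check: 86 × 227 = 19522 ≡ 1 (mod 241)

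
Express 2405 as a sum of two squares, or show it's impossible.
2² + 49² (a=2, b=49)

Factorization: 2405 = 5 × 13 × 37
By Fermat: n is sum of two squares iff every prime p ≡ 3 (mod 4) appears to even power.
All primes ≡ 3 (mod 4) appear to even power.
Search a = 0, 1, 2, … for 2405 - a² a perfect square: first hit at a = 2: 2405 - 4 = 2401 = 49².
2405 = 2² + 49² = 4 + 2401 ✓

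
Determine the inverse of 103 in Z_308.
3

gcd(103, 308) = 1, so the inverse exists.
Extended Euclidean algorithm on (308, 103):
308 = 2 × 103 + 102  ⟹  102 = (1)·308 + (-2)·103
103 = 1 × 102 + 1  ⟹  1 = (-1)·308 + (3)·103
So (3)·103 ≡ 1 (mod 308), i.e. 103^(-1) ≡ 3 (mod 308).
Check: 103 × 3 = 309 ≡ 1 (mod 308)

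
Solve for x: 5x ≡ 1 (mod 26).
21

gcd(5, 26) = 1, so the inverse exists.
Extended Euclidean algorithm on (26, 5):
26 = 5 × 5 + 1  ⟹  1 = (1)·26 + (-5)·5
So (-5)·5 ≡ 1 (mod 26), i.e. 5^(-1) ≡ -5 ≡ 21 (mod 26).
Check: 5 × 21 = 105 ≡ 1 (mod 26)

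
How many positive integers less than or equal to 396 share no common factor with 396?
120

396 = 2^2 × 3^2 × 11
φ(n) = n × ∏(1 - 1/p) for each prime p dividing n
φ(396) = 396 × (1 - 1/2) × (1 - 1/3) × (1 - 1/11) = 120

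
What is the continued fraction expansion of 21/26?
[0; 1, 4, 5]

Euclidean algorithm steps:
21 = 0 × 26 + 21
26 = 1 × 21 + 5
21 = 4 × 5 + 1
5 = 5 × 1 + 0
Continued fraction: [0; 1, 4, 5]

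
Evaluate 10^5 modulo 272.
176

Repeated squaring. Binary of 5 = 101.
10^1 ≡ 10 (mod 272); 10^2 ≡ 100 (mod 272); 10^4 ≡ 208 (mod 272)
10^5 = 10^1 × 10^4 ≡ 176 (mod 272)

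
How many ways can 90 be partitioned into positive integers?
56634173

p(n) counts ways to write n as a sum of positive integers (order ignored).
Euler's pentagonal recurrence: p(k) = p(k-1) + p(k-2) - p(k-5) - p(k-7) + p(k-12) + p(k-15) - ... (offsets j(3j∓1)/2, signs ++--, p(0)=1, p(<0)=0).
DP table for k = 0..89: p(0)=1, p(1)=1, p(2)=2, p(3)=3, p(4)=5, p(5)=7, p(6)=11, p(7)=15, p(8)=22, p(9)=30, p(10)=42, p(11)=56, p(12)=77, p(13)=101, p(14)=135, p(15)=176, p(16)=231, p(17)=297, p(18)=385, p(19)=490, p(20)=627, p(21)=792, p(22)=1002, p(23)=1255, p(24)=1575, p(25)=1958, p(26)=2436, p(27)=3010, p(28)=3718, p(29)=4565, p(30)=5604, p(31)=6842, p(32)=8349, p(33)=10143, p(34)=12310, p(35)=14883, p(36)=17977, p(37)=21637, p(38)=26015, p(39)=31185, p(40)=37338, p(41)=44583, p(42)=53174, p(43)=63261, p(44)=75175, p(45)=89134, p(46)=105558, p(47)=124754, p(48)=147273, p(49)=173525, p(50)=204226, p(51)=239943, p(52)=281589, p(53)=329931, p(54)=386155, p(55)=451276, p(56)=526823, p(57)=614154, p(58)=715220, p(59)=831820, p(60)=966467, p(61)=1121505, p(62)=1300156, p(63)=1505499, p(64)=1741630, p(65)=2012558, p(66)=2323520, p(67)=2679689, p(68)=3087735, p(69)=3554345, p(70)=4087968, p(71)=4697205, p(72)=5392783, p(73)=6185689, p(74)=7089500, p(75)=8118264, p(76)=9289091, p(77)=10619863, p(78)=12132164, p(79)=13848650, p(80)=15796476, p(81)=18004327, p(82)=20506255, p(83)=23338469, p(84)=26543660, p(85)=30167357, p(86)=34262962, p(87)=38887673, p(88)=44108109, p(89)=49995925.
Final step: p(90) = p(89) + p(88) - p(85) - p(83) + p(78) + p(75) - p(68) - p(64) + p(55) + p(50) - p(39) - p(33) + p(20) + p(13)
= 49995925 + 44108109 - 30167357 - 23338469 + 12132164 + 8118264 - 3087735 - 1741630 + 451276 + 204226 - 31185 - 10143 + 627 + 101
= 56634173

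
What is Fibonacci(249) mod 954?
502

Matrix identity: Q^n = [[F_(n+1), F_n], [F_n, F_(n-1)]] with Q = [[1,1],[1,0]].
n = 249 = 11111001₂. Square-and-multiply, entries mod 954:
Q^1 = [[1,1],[1,0]]
Q^3 = (Q^1)²·Q = [[3,2],[2,1]]
Q^7 = (Q^3)²·Q = [[21,13],[13,8]]
Q^15 = (Q^7)²·Q = [[33,610],[610,377]]
Q^31 = (Q^15)²·Q = [[327,175],[175,152]]
Q^62 = (Q^31)² = [[178,827],[827,305]]
Q^124 = (Q^62)² = [[113,669],[669,398]]
Q^249 = (Q^124)²·Q = [[829,502],[502,327]]
F_249 mod 954 = Q^249[0][1] = 502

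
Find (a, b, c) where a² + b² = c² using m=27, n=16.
(473, 864, 985)

Euclid's formula: a = m² - n², b = 2mn, c = m² + n²
m = 27, n = 16
a = 27² - 16² = 729 - 256 = 473
b = 2 × 27 × 16 = 864
c = 27² + 16² = 729 + 256 = 985
Verification: 473² + 864² = 223729 + 746496 = 970225 = 985² ✓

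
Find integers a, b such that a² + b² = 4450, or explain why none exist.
15² + 65² (a=15, b=65)

Factorization: 4450 = 2 × 5^2 × 89
By Fermat: n is sum of two squares iff every prime p ≡ 3 (mod 4) appears to even power.
All primes ≡ 3 (mod 4) appear to even power.
Search a = 0, 1, 2, … for 4450 - a² a perfect square: first hit at a = 15: 4450 - 225 = 4225 = 65².
4450 = 15² + 65² = 225 + 4225 ✓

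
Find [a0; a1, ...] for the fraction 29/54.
[0; 1, 1, 6, 4]

Euclidean algorithm steps:
29 = 0 × 54 + 29
54 = 1 × 29 + 25
29 = 1 × 25 + 4
25 = 6 × 4 + 1
4 = 4 × 1 + 0
Continued fraction: [0; 1, 1, 6, 4]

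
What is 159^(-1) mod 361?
277

gcd(159, 361) = 1, so the inverse exists.
Extended Euclidean algorithm on (361, 159):
361 = 2 × 159 + 43  ⟹  43 = (1)·361 + (-2)·159
159 = 3 × 43 + 30  ⟹  30 = (-3)·361 + (7)·159
43 = 1 × 30 + 13  ⟹  13 = (4)·361 + (-9)·159
30 = 2 × 13 + 4  ⟹  4 = (-11)·361 + (25)·159
13 = 3 × 4 + 1  ⟹  1 = (37)·361 + (-84)·159
So (-84)·159 ≡ 1 (mod 361), i.e. 159^(-1) ≡ -84 ≡ 277 (mod 361).
Check: 159 × 277 = 44043 ≡ 1 (mod 361)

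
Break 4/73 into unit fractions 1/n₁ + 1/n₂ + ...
1/19 + 1/463 + 1/321091 + 1/206198539471

Greedy algorithm:
4/73: ceiling(73/4) = 19, use 1/19
3/1387: ceiling(1387/3) = 463, use 1/463
2/642181: ceiling(642181/2) = 321091, use 1/321091
1/206198539471: ceiling(206198539471/1) = 206198539471, use 1/206198539471
Result: 4/73 = 1/19 + 1/463 + 1/321091 + 1/206198539471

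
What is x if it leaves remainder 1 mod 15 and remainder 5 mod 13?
31

Using Chinese Remainder Theorem:
M = 15 × 13 = 195
M1 = 13, M2 = 15
y1 = 13^(-1) mod 15 = 7
y2 = 15^(-1) mod 13 = 7
x = (1×13×7 + 5×15×7) mod 195 = 31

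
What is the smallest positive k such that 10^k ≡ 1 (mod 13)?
6

13 is prime, so ord(10) divides φ(13) = 12.
Divisors of 12: 1, 2, 3, 4, 6, 12.
Repeated squaring: 10^1 ≡ 10, 10^2 ≡ 9, 10^4 ≡ 3, 10^8 ≡ 9 (mod 13).
Test 10^d mod 13 for each divisor d in increasing order:
10^1 ≡ 10
10^2 ≡ 9
10^3 = 10^2·10^1 ≡ 12
10^4 ≡ 3
10^6 = 10^4·10^2 ≡ 1  ← first divisor giving 1
The order is 6.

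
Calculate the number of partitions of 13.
101

p(n) counts ways to write n as a sum of positive integers (order ignored).
Euler's pentagonal recurrence: p(k) = p(k-1) + p(k-2) - p(k-5) - p(k-7) + p(k-12) + p(k-15) - ... (offsets j(3j∓1)/2, signs ++--, p(0)=1, p(<0)=0).
DP table for k = 0..12: p(0)=1, p(1)=1, p(2)=2, p(3)=3, p(4)=5, p(5)=7, p(6)=11, p(7)=15, p(8)=22, p(9)=30, p(10)=42, p(11)=56, p(12)=77.
Final step: p(13) = p(12) + p(11) - p(8) - p(6) + p(1)
= 77 + 56 - 22 - 11 + 1
= 101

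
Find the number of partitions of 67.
2679689

p(n) counts ways to write n as a sum of positive integers (order ignored).
Euler's pentagonal recurrence: p(k) = p(k-1) + p(k-2) - p(k-5) - p(k-7) + p(k-12) + p(k-15) - ... (offsets j(3j∓1)/2, signs ++--, p(0)=1, p(<0)=0).
DP table for k = 0..66: p(0)=1, p(1)=1, p(2)=2, p(3)=3, p(4)=5, p(5)=7, p(6)=11, p(7)=15, p(8)=22, p(9)=30, p(10)=42, p(11)=56, p(12)=77, p(13)=101, p(14)=135, p(15)=176, p(16)=231, p(17)=297, p(18)=385, p(19)=490, p(20)=627, p(21)=792, p(22)=1002, p(23)=1255, p(24)=1575, p(25)=1958, p(26)=2436, p(27)=3010, p(28)=3718, p(29)=4565, p(30)=5604, p(31)=6842, p(32)=8349, p(33)=10143, p(34)=12310, p(35)=14883, p(36)=17977, p(37)=21637, p(38)=26015, p(39)=31185, p(40)=37338, p(41)=44583, p(42)=53174, p(43)=63261, p(44)=75175, p(45)=89134, p(46)=105558, p(47)=124754, p(48)=147273, p(49)=173525, p(50)=204226, p(51)=239943, p(52)=281589, p(53)=329931, p(54)=386155, p(55)=451276, p(56)=526823, p(57)=614154, p(58)=715220, p(59)=831820, p(60)=966467, p(61)=1121505, p(62)=1300156, p(63)=1505499, p(64)=1741630, p(65)=2012558, p(66)=2323520.
Final step: p(67) = p(66) + p(65) - p(62) - p(60) + p(55) + p(52) - p(45) - p(41) + p(32) + p(27) - p(16) - p(10)
= 2323520 + 2012558 - 1300156 - 966467 + 451276 + 281589 - 89134 - 44583 + 8349 + 3010 - 231 - 42
= 2679689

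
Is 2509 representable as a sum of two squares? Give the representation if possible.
3² + 50² (a=3, b=50)

Factorization: 2509 = 13 × 193
By Fermat: n is sum of two squares iff every prime p ≡ 3 (mod 4) appears to even power.
All primes ≡ 3 (mod 4) appear to even power.
Search a = 0, 1, 2, … for 2509 - a² a perfect square: first hit at a = 3: 2509 - 9 = 2500 = 50².
2509 = 3² + 50² = 9 + 2500 ✓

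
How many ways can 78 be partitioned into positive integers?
12132164

p(n) counts ways to write n as a sum of positive integers (order ignored).
Euler's pentagonal recurrence: p(k) = p(k-1) + p(k-2) - p(k-5) - p(k-7) + p(k-12) + p(k-15) - ... (offsets j(3j∓1)/2, signs ++--, p(0)=1, p(<0)=0).
DP table for k = 0..77: p(0)=1, p(1)=1, p(2)=2, p(3)=3, p(4)=5, p(5)=7, p(6)=11, p(7)=15, p(8)=22, p(9)=30, p(10)=42, p(11)=56, p(12)=77, p(13)=101, p(14)=135, p(15)=176, p(16)=231, p(17)=297, p(18)=385, p(19)=490, p(20)=627, p(21)=792, p(22)=1002, p(23)=1255, p(24)=1575, p(25)=1958, p(26)=2436, p(27)=3010, p(28)=3718, p(29)=4565, p(30)=5604, p(31)=6842, p(32)=8349, p(33)=10143, p(34)=12310, p(35)=14883, p(36)=17977, p(37)=21637, p(38)=26015, p(39)=31185, p(40)=37338, p(41)=44583, p(42)=53174, p(43)=63261, p(44)=75175, p(45)=89134, p(46)=105558, p(47)=124754, p(48)=147273, p(49)=173525, p(50)=204226, p(51)=239943, p(52)=281589, p(53)=329931, p(54)=386155, p(55)=451276, p(56)=526823, p(57)=614154, p(58)=715220, p(59)=831820, p(60)=966467, p(61)=1121505, p(62)=1300156, p(63)=1505499, p(64)=1741630, p(65)=2012558, p(66)=2323520, p(67)=2679689, p(68)=3087735, p(69)=3554345, p(70)=4087968, p(71)=4697205, p(72)=5392783, p(73)=6185689, p(74)=7089500, p(75)=8118264, p(76)=9289091, p(77)=10619863.
Final step: p(78) = p(77) + p(76) - p(73) - p(71) + p(66) + p(63) - p(56) - p(52) + p(43) + p(38) - p(27) - p(21) + p(8) + p(1)
= 10619863 + 9289091 - 6185689 - 4697205 + 2323520 + 1505499 - 526823 - 281589 + 63261 + 26015 - 3010 - 792 + 22 + 1
= 12132164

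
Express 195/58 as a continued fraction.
[3; 2, 1, 3, 5]

Euclidean algorithm steps:
195 = 3 × 58 + 21
58 = 2 × 21 + 16
21 = 1 × 16 + 5
16 = 3 × 5 + 1
5 = 5 × 1 + 0
Continued fraction: [3; 2, 1, 3, 5]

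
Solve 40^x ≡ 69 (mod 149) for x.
10

Baby-step giant-step with step n = ⌈√149⌉ = 13.
Baby steps 40^j mod 149 (j:value) for j=0..12: 0:1, 1:40, 2:110, 3:79, 4:31, 5:48, 6:132, 7:65, 8:67, 9:147, 10:69, 11:78, 12:140.
h = 69 is already in the table at j=10, so x = 10.
Check: 40^10 ≡ 69 (mod 149).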